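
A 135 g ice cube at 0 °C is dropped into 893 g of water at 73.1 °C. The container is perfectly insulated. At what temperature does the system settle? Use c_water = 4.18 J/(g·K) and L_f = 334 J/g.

Heat gained plus heat lost sum to zero:
fusion: m_ice L_f = 135·334 = 45090; meltwater 0→T: 135·4.18·T = 564.3 T; water cools: 893·4.18·(T − 73.1) = 3732.7(T − 73.1)
4297 T = 272863 − 45090 = 227773
T ≈ 53.01 °C — above 0 °C, consistent with complete melting.

T_f ≈ 53.0 °C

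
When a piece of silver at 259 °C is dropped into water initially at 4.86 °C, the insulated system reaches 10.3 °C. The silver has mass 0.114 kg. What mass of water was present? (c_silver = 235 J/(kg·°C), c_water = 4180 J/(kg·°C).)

m ≈ 0.293 kg

Taking heat into each body as positive, Σ m c ΔT = 0:
0.114·235·(10.3 − 259) + m·4180·(10.3 − 4.86) = 0
22739 m = 6662.7
m = 6662.7/22739 ≈ 0.293 kg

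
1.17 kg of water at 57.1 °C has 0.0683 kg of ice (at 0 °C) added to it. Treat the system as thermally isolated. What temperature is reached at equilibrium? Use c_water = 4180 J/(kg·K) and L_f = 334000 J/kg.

Conservation of energy gives ΣQ = 0:
fusion: m_ice L_f = 0.0683·334000 = 22812
  warm the meltwater: 285.49 T
  water: 4890.6(T − 57.1)
5176.1 T = 279253 − 22812 = 256441
T ≈ 49.54 °C. Since T > 0 °C, the all-ice-melts assumption holds.

T_f ≈ 49.5 °C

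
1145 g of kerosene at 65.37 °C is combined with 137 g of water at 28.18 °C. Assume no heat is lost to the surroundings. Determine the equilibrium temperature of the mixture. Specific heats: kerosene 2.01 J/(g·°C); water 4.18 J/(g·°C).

T_f = Σ m_i c_i T_i / Σ m_i c_i:
T_f = (2301.4·65.37 + 572.66·28.18) / (2301.4 + 572.66)
    = 166583 / 2874.1 ≈ 57.96 °C

T_f ≈ 58.0 °C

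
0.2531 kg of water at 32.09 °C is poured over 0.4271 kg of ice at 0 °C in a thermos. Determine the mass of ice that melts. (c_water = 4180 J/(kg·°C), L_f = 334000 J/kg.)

Heat available from the water dropping to 0 °C: 0.2531·4180·32.09 = 33950 J.
To melt every bit of ice: 0.4271·334000 = 142651 J.
33950 J < 142651 J, so only part of the ice melts and the system sits at 0 °C.
Mass melted = 33950/334000 ≈ 0.1016 kg.

m_melted ≈ 0.102 kg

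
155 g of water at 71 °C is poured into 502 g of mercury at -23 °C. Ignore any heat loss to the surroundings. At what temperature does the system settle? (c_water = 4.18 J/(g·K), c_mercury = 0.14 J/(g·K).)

T_f ≈ 61.8 °C

Heat gained plus heat lost sum to zero:
155*4.18*(T − 71) + 502*0.14*(T − (-23)) = 0
718.18 T = 44384
T = 44384 / 718.18 = 61.8 °C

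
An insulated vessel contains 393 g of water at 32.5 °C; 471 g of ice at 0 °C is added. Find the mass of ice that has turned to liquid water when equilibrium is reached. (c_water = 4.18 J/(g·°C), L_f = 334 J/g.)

Cooling the water to 0 °C releases 393×4.18×32.5 = 53389 J.
To melt every bit of ice: 471×334 = 157314 J.
That's not enough to melt it all — equilibrium is at 0 °C with ice remaining.
Mass melted = 53389/334 ≈ 159.8 g.

m_melted ≈ 160 g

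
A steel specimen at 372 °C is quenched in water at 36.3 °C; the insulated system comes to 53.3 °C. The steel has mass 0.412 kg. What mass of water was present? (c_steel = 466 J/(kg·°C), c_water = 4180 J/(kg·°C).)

m ≈ 0.861 kg

|Q_steel| = |Q_water|:
0.412×466×(372 − 53.3) = m×4180×(53.3 − 36.3)
71060 m = 61188  ⇒  m ≈ 0.8611 kg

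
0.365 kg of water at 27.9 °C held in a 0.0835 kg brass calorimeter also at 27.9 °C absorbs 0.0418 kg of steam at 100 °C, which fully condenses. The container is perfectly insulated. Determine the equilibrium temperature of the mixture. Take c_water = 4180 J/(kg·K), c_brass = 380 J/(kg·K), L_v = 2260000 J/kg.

Energy balance with sensible and latent terms:
steam→water at 100 °C releases m L_v = 0.0418·2260000 = 94468; condensed water 100 °C→T: 174.72(T − 100); water warms: 0.365·4180·(T − 27.9) = 1525.7(T − 27.9); cup: 31.73(T − 27.9)
1732.2 T = 94468 + 17472 + 43452 = 155393
T ≈ 89.71 °C, under the boiling point, so the assumption holds.

T_f ≈ 89.7 °C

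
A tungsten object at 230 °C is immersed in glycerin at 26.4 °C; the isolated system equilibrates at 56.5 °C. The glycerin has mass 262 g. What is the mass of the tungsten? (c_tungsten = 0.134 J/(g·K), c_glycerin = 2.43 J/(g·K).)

|Q_tungsten| = |Q_glycerin|:
m·0.134·(230 − 56.5) = 262·2.43·(56.5 − 26.4)
23.25 m = 19163  ⇒  m ≈ 824.3 g

m ≈ 824 g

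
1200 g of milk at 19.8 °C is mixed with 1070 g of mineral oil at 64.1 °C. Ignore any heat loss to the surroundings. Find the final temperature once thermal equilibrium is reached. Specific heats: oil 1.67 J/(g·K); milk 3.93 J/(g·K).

Let T be the final temperature. ΣQ_i = 0:
1070×1.67×(T − 64.1) + 1200×3.93×(T − 19.8) = 0
1786.9(T − 64.1) + 4716(T − 19.8) = 0
(1786.9 + 4716) T = 1786.9×64.1 + 4716×19.8
T = 207917/6502.9 ≈ 31.97 °C

T_f ≈ 32.0 °C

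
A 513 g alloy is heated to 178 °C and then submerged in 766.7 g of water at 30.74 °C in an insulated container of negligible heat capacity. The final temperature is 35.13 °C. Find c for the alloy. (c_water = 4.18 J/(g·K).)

c ≈ 0.192 J/(g·K)

Energy conservation, ΣQ = 0:
513×c×(35.13 − 178) + 766.7×4.18×(35.13 − 30.74) = 0
-73292 c = -14069
c = -14069/-73292 ≈ 0.192 J/(g·K)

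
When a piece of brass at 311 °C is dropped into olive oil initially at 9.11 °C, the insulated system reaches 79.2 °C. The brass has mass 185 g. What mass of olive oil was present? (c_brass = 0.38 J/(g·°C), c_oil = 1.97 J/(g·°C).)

m ≈ 118 g

Energy conservation, ΣQ = 0:
185×0.38×(79.2 − 311) + m×1.97×(79.2 − 9.11) = 0
138.08 m = 16296
m = 16296/138.08 ≈ 118 g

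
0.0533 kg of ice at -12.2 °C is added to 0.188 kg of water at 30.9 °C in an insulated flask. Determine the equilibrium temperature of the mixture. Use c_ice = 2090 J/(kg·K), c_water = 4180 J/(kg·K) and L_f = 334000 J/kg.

T_f ≈ 5.1 °C

Heat gained plus heat lost sum to zero:
ice -12.2→0 °C: 0.0533·2090·12.2 = 1359; latent heat to melt: 0.0533·334000 = 17802; warm the meltwater: 222.79 T; water cools: 0.188·4180·(T − 30.9) = 785.84(T − 30.9)
1008.6 T = 24282 − 19161 = 5121.2
T ≈ 5.08 °C (positive, so assuming full melt was valid).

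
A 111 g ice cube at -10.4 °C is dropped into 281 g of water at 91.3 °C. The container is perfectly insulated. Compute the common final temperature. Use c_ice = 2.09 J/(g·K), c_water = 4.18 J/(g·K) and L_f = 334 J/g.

Taking heat into each body as positive, Σ m c ΔT = 0:
ice -10.4→0 °C: 111·2.09·10.4 = 2412.7; melt ice: 111·334 = 37074; meltwater 0→T: 111·4.18·T = 463.98 T; water cools: 281·4.18·(T − 91.3) = 1174.6(T − 91.3)
1638.6 T = 107239 − 39487 = 67752
T ≈ 41.35 °C. Since T > 0 °C, the all-ice-melts assumption holds.

T_f ≈ 41.3 °C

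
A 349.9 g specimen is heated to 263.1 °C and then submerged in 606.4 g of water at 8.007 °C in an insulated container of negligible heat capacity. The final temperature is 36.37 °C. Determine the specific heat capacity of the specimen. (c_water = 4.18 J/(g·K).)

c ≈ 0.906 J/(g·K)

m_s c (T_s − T_f) = m_water c_water (T_f − T_0):
349.9×c×(263.1 − 36.37) = 606.4×4.18×(36.37 − 8.007)
79333 c = 71893  ⇒  c ≈ 0.9062 J/(g·K)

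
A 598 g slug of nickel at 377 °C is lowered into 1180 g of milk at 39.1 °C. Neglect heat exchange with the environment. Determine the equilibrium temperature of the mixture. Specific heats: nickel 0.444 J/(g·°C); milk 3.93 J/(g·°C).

T_f ≈ 57.4 °C

Heat lost by the nickel equals heat gained by the milk:
598·0.444·(377 − T) = 1180·3.93·(T − 39.1)
265.51(377 − T) = 4637.4(T − 39.1)
4902.9 T = 281420  ⇒  T ≈ 57.40 °C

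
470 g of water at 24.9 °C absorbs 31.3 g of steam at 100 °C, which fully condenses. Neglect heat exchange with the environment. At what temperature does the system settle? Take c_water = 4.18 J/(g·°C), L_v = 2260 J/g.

Setting the total heat transfer to zero:
condense steam: −31.3·2260 = −70738
  condensed water 100 °C→T: 130.83(T − 100)
  water warms: 470·4.18·(T − 24.9) = 1964.6(T − 24.9)
2095.4 T = 70738 + 13083 + 48919 = 132740
T ≈ 63.35 °C (< 100 °C, so full condensation is consistent).

T_f ≈ 63.3 °C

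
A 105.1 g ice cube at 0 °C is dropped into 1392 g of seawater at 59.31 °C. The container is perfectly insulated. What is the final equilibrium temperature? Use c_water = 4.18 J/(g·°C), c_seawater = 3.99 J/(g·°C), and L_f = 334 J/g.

T_f ≈ 49.1 °C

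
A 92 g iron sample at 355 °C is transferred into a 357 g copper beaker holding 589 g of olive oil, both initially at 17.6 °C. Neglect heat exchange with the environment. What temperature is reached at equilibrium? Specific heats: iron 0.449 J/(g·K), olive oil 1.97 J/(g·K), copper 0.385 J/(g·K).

T_f ≈ 28.0 °C

T_f = Σ m_i c_i T_i / Σ m_i c_i:
T_f = (41.31×355 + 1160.3×17.6 + 137.44×17.6) / (41.31 + 1160.3 + 137.44)
    = 37505 / 1339.1 ≈ 28.01 °C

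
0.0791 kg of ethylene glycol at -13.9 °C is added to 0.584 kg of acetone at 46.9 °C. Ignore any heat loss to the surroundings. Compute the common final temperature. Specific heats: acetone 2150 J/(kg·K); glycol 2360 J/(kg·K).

Set heat shed by the hot body equal to heat absorbed by the cold body:
0.584×2150×(46.9 − T) = 0.0791×2360×(T − (-13.9))
1255.6(46.9 − T) = 186.68(T − (-13.9))
1442.3 T = 56293  ⇒  T ≈ 39.03 °C

T_f ≈ 39.0 °C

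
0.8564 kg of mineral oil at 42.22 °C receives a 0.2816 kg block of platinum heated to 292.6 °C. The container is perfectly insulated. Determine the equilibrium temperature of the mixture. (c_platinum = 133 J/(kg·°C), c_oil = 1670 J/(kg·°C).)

T_f ≈ 48.6 °C

Taking heat into each body as positive, Σ m c ΔT = 0:
0.2816·133·(T − 292.6) + 0.8564·1670·(T − 42.22) = 0
37.45(T − 292.6) + 1430.2(T − 42.22) = 0
1467.6 T = 71341
T ≈ 48.61 °C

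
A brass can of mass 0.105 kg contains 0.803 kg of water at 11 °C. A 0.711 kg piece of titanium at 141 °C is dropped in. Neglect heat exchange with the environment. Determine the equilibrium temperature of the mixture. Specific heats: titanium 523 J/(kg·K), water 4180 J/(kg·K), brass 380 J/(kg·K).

T_f ≈ 23.8 °C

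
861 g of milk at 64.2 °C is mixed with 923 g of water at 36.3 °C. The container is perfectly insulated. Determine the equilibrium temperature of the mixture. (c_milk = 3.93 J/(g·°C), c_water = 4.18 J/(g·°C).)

Taking heat into each body as positive, Σ m c ΔT = 0:
861×3.93×(T − 64.2) + 923×4.18×(T − 36.3) = 0
7241.9 T = 357286
T = 357286/7241.9 ≈ 49.34 °C

T_f ≈ 49.3 °C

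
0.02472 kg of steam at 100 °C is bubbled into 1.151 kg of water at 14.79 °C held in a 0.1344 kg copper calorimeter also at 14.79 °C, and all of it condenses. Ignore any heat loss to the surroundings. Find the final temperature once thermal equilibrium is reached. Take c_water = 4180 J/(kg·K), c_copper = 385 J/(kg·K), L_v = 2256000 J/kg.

Sum of m c ΔT and latent-heat terms is zero:
steam→water at 100 °C releases m L_v = 0.02472×2256000 = 55768
  condensate cools 100→T: 0.02472×4180×(T − 100) = 103.33(T − 100)
  water warms: 1.151×4180×(T − 14.79) = 4811.2(T − 14.79)
  copper cup: 0.1344×385×(T − 14.79) = 51.74(T − 14.79)
4966.3 T = 55768 + 10333 + 71923 = 138024
T ≈ 27.79 °C — below 100 °C, confirming all the steam condensed.

T_f ≈ 27.8 °C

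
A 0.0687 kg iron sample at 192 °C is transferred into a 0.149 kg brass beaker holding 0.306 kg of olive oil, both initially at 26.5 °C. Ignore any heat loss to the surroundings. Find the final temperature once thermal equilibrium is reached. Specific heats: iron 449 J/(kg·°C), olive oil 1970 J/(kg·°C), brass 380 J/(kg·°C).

T_f ≈ 33.9 °C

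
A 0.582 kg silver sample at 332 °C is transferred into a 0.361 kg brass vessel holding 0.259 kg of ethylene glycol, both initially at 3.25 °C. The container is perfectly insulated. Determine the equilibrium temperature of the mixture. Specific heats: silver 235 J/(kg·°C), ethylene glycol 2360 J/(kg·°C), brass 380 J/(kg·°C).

T_f ≈ 54.0 °C

Setting the total heat transfer to zero:
0.582·235·(T − 332) + 0.259·2360·(T − 3.25) + 0.361·380·(T − 3.25) = 0
136.77(T − 332) + 611.24(T − 3.25) + 137.18(T − 3.25) = 0
885.19 T = 47840
T = 47840/885.19 ≈ 54.04 °C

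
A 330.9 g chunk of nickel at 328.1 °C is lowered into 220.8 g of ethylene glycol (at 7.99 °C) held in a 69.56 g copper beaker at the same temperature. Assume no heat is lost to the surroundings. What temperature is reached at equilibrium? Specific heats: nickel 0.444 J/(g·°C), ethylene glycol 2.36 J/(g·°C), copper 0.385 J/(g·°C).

Net heat exchanged in the isolated system is zero:
330.9×0.444×(T − 328.1) + 220.8×2.36×(T − 7.99) + 69.56×0.385×(T − 7.99) = 0
694.79 T = 52582
T ≈ 75.68 °C

T_f ≈ 75.7 °C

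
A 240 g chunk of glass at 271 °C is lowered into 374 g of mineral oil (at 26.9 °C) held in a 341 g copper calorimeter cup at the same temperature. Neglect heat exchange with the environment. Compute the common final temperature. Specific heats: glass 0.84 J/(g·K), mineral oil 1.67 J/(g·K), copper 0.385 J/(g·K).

Net heat exchanged in the isolated system is zero:
240*0.84*(T − 271) + 374*1.67*(T − 26.9) + 341*0.385*(T − 26.9) = 0
(201.6 + 624.58 + 131.28) T = 201.6*271 + 624.58*26.9 + 131.28*26.9
T ≈ 78.30 °C

T_f ≈ 78.3 °C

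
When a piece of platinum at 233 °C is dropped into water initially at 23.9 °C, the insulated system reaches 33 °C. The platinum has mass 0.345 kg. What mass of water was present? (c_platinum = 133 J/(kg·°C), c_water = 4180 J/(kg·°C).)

m ≈ 0.241 kg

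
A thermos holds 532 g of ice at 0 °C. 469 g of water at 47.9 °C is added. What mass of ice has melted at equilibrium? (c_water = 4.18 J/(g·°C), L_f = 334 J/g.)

m_melted ≈ 281 g

Heat available from the water dropping to 0 °C: 469×4.18×47.9 = 93904 J.
Melting all 532 g of ice would need 532×334 = 177688 J.
93904 J < 177688 J, so only part of the ice melts and the system sits at 0 °C.
Mass melted = 93904/334 ≈ 281.2 g.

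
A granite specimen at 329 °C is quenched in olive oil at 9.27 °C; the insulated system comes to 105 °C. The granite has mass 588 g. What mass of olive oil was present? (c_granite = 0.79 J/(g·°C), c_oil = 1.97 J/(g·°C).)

m ≈ 552 g

Heat lost by the granite = heat gained by the oil:
588×0.79×(329 − 105) = m×1.97×(105 − 9.27)
188.59 m = 104052  ⇒  m ≈ 551.7 g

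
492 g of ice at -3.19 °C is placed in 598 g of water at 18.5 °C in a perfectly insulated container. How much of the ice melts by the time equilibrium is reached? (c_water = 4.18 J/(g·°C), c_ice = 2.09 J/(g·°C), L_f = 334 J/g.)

Water can give up m c ΔT = 598·4.18·18.5 = 46243 J before reaching 0 °C.
Warming the ice to 0 °C takes 492·2.09·3.19 = 3280.2 J, leaving 42963 J for melting.
To melt every bit of ice: 492·334 = 164328 J.
Since 42963 < 164328 J, not all the ice melts; equilibrium is at 0 °C.
Mass melted = 42963/334 ≈ 128.6 g.

m_melted ≈ 129 g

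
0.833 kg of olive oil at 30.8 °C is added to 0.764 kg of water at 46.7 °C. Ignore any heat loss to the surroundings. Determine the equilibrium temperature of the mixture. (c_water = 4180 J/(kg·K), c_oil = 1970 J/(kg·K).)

|Q_water| = |Q_oil|:
0.764·4180·(46.7 − T) = 0.833·1970·(T − 30.8)
3193.5(46.7 − T) = 1641(T − 30.8)
4834.5 T = 199680  ⇒  T ≈ 41.30 °C

T_f ≈ 41.3 °C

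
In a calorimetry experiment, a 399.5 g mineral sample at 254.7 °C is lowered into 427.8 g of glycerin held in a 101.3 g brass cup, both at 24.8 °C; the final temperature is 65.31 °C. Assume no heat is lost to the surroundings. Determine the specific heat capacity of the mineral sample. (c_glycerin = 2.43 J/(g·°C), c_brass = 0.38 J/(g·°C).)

c ≈ 0.577 J/(g·°C)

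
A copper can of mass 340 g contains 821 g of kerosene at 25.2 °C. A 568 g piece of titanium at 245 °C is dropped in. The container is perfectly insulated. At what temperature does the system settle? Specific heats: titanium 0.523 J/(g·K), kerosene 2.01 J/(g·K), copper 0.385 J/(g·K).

T_f = Σ m_i c_i T_i / Σ m_i c_i:
T_f = (297.06·245 + 1650.2·25.2 + 130.9·25.2) / (297.06 + 1650.2 + 130.9)
    = 117665 / 2078.2 ≈ 56.62 °C

T_f ≈ 56.6 °C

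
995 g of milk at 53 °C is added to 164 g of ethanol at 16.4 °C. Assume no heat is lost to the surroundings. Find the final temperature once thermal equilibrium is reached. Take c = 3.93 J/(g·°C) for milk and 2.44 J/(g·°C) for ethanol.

T_f ≈ 49.6 °C

T_f = Σ m_i c_i T_i / Σ m_i c_i:
T_f = (3910.4×53 + 400.16×16.4) / (3910.4 + 400.16)
    = 213811 / 4310.5 ≈ 49.60 °C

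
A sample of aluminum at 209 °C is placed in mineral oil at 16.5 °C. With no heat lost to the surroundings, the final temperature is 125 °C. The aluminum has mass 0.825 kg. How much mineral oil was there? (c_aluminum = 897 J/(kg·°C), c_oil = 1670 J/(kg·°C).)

m ≈ 0.343 kg

Taking heat into each body as positive, Σ m c ΔT = 0:
0.825·897·(125 − 209) + m·1670·(125 − 16.5) = 0
181195 m = 62162
m = 62162/181195 ≈ 0.3431 kg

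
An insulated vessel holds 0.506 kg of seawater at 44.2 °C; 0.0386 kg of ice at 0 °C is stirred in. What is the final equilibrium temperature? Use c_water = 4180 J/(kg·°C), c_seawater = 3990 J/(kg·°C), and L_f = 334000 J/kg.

T_f ≈ 35.0 °C

Energy balance with sensible and latent terms:
latent heat to melt: 0.0386·334000 = 12892; meltwater 0→T: 0.0386·4180·T = 161.35 T; seawater: 2018.9(T − 44.2)
2180.3 T = 89237 − 12892 = 76345
T ≈ 35.02 °C. Since T > 0 °C, the all-ice-melts assumption holds.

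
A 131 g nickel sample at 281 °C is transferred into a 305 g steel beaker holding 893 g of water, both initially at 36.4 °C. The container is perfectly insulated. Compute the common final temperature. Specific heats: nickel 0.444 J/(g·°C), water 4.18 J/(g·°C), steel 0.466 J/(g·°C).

T_f ≈ 40.0 °C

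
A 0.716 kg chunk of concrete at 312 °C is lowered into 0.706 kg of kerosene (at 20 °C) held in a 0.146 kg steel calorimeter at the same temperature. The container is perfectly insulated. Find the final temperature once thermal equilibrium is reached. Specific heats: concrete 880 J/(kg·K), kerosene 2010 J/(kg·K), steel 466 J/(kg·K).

T_f = Σ m_i c_i T_i / Σ m_i c_i:
T_f = (630.08·312 + 1419.1·20 + 68.04·20) / (630.08 + 1419.1 + 68.04)
    = 226327 / 2117.2 ≈ 106.90 °C

T_f ≈ 106.9 °C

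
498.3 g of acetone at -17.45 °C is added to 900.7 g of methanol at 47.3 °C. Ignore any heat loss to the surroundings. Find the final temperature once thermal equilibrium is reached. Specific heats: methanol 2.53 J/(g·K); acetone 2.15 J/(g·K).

T_f ≈ 26.6 °C

|Q_methanol| = |Q_acetone|:
900.7·2.53·(47.3 − T) = 498.3·2.15·(T − (-17.45))
2278.8(47.3 − T) = 1071.3(T − (-17.45))
3350.1 T = 89091  ⇒  T ≈ 26.59 °C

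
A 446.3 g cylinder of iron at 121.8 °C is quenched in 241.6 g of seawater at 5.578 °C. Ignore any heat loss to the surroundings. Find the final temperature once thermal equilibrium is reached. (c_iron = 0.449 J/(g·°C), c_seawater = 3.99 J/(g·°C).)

Setting the total heat transfer to zero:
446.3·0.449·(T − 121.8) + 241.6·3.99·(T − 5.578) = 0
200.39(T − 121.8) + 963.98(T − 5.578) = 0
1164.4 T = 29784
T ≈ 25.58 °C

T_f ≈ 25.6 °C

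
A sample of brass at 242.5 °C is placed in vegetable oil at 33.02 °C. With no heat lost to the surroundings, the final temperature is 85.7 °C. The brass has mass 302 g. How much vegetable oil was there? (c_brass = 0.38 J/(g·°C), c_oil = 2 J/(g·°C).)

|Q_brass| = |Q_oil|:
302·0.38·(242.5 − 85.7) = m·2·(85.7 − 33.02)
105.36 m = 17994  ⇒  m ≈ 170.8 g

m ≈ 171 g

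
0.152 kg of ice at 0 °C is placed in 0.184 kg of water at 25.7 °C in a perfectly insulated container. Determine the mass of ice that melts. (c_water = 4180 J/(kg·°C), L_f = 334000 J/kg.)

Cooling the water to 0 °C releases 0.184×4180×25.7 = 19766 J.
To melt every bit of ice: 0.152×334000 = 50768 J.
19766 J < 50768 J, so only part of the ice melts and the system sits at 0 °C.
Mass melted = 19766/334000 ≈ 0.05918 kg.

m_melted ≈ 0.0592 kg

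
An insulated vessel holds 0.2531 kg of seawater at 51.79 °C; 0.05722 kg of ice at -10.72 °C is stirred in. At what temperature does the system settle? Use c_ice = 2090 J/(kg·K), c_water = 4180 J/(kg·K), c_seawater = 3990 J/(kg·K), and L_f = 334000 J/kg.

T_f ≈ 25.5 °C

Let T be the final temperature. ΣQ_i = 0:
ice -10.72→0 °C: 0.05722·2090·10.72 = 1282
  melt ice: 0.05722·334000 = 19111
  warm the meltwater: 239.18 T
  seawater: 1009.9(T − 51.79)
1249 T = 52301 − 20393 = 31908
T ≈ 25.55 °C. Since T > 0 °C, the all-ice-melts assumption holds.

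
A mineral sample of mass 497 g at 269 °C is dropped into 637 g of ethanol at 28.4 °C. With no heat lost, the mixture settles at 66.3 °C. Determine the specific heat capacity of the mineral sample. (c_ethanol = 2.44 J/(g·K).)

Heat gained plus heat lost sum to zero:
497×c×(66.3 − 269) + 637×2.44×(66.3 − 28.4) = 0
-100742 c = -58907
c = -58907/-100742 ≈ 0.5847 J/(g·K)

c ≈ 0.585 J/(g·K)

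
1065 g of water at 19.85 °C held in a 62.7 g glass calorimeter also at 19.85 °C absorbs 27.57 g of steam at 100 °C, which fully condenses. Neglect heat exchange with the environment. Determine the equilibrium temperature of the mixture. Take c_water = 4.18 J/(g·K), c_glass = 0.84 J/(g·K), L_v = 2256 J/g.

T_f ≈ 35.3 °C

Heat gained plus heat lost sum to zero:
latent heat released on condensation: 27.57×2256 = 62198; condensate cools 100→T: 27.57×4.18×(T − 100) = 115.24(T − 100); water warms: 1065×4.18×(T − 19.85) = 4451.7(T − 19.85); glass cup: 62.7×0.84×(T − 19.85) = 52.67(T − 19.85)
4619.6 T = 62198 + 11524 + 89412 = 163134
T ≈ 35.31 °C, under the boiling point, so the assumption holds.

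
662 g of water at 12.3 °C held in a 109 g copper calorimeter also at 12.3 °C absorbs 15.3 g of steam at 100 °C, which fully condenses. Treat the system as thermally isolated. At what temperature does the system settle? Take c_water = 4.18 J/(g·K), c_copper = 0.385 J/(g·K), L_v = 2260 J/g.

T_f ≈ 26.3 °C

Energy conservation, ΣQ = 0:
condense steam: −15.3×2260 = −34578
  condensate cools 100→T: 15.3×4.18×(T − 100) = 63.95(T − 100)
  water warms: 662×4.18×(T − 12.3) = 2767.2(T − 12.3)
  copper cup: 109×0.385×(T − 12.3) = 41.97(T − 12.3)
2873.1 T = 34578 + 6395.4 + 34552 = 75526
T ≈ 26.29 °C, under the boiling point, so the assumption holds.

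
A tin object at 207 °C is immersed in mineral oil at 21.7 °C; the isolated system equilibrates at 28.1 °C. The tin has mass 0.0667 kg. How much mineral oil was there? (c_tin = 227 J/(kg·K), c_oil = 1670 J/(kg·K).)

Heat gained plus heat lost sum to zero:
0.0667×227×(28.1 − 207) + m×1670×(28.1 − 21.7) = 0
10688 m = 2708.7
m = 2708.7/10688 ≈ 0.2534 kg

m ≈ 0.253 kg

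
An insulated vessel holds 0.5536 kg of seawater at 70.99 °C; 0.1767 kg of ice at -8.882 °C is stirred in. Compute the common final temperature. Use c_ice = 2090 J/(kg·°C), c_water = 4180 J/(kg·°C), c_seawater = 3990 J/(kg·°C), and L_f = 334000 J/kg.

T_f ≈ 32.1 °C

Sum of m c ΔT and latent-heat terms is zero:
ice -8.882→0 °C: 0.1767·2090·8.882 = 3280.1
  fusion: m_ice L_f = 0.1767·334000 = 59018
  meltwater 0→T: 0.1767·4180·T = 738.61 T
  seawater cools: 0.5536·3990·(T − 70.99) = 2208.9(T − 70.99)
2947.5 T = 156807 − 62298 = 94509
T ≈ 32.06 °C — above 0 °C, consistent with complete melting.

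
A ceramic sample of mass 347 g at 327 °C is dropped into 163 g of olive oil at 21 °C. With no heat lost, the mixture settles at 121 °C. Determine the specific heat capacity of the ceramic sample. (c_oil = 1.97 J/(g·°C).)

c ≈ 0.449 J/(g·°C)

Setting the total heat transfer to zero:
347·c·(121 − 327) + 163·1.97·(121 − 21) = 0
-71482 c = -32111
c = -32111/-71482 ≈ 0.4492 J/(g·°C)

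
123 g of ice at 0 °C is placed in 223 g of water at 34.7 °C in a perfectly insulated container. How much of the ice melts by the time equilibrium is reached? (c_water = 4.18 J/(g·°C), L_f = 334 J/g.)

m_melted ≈ 96.8 g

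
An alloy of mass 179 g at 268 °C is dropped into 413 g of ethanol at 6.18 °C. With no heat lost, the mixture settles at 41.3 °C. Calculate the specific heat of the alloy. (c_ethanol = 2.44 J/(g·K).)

c ≈ 0.872 J/(g·K)

Setting the total heat transfer to zero:
179·c·(41.3 − 268) + 413·2.44·(41.3 − 6.18) = 0
-40579 c = -35391
c = -35391/-40579 ≈ 0.8721 J/(g·K)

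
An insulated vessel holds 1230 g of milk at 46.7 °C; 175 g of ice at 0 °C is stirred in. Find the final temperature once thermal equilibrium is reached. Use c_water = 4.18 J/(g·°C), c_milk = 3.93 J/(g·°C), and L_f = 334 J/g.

Energy balance with sensible and latent terms:
fusion: m_ice L_f = 175×334 = 58450
  meltwater 0→T: 175×4.18×T = 731.5 T
  milk cools: 1230×3.93×(T − 46.7) = 4833.9(T − 46.7)
5565.4 T = 225743 − 58450 = 167293
T ≈ 30.06 °C. Since T > 0 °C, the all-ice-melts assumption holds.

T_f ≈ 30.1 °C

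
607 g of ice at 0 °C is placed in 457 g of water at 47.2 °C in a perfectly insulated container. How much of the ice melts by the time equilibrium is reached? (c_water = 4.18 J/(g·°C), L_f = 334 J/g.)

m_melted ≈ 270 g

Cooling the water to 0 °C releases 457·4.18·47.2 = 90164 J.
To melt every bit of ice: 607·334 = 202738 J.
90164 J < 202738 J, so only part of the ice melts and the system sits at 0 °C.
Mass melted = 90164/334 ≈ 270 g.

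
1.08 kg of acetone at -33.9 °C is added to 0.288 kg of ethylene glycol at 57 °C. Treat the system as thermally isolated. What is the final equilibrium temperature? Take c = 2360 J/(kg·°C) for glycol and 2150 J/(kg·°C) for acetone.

T_f ≈ -13.3 °C

Let T be the final temperature. ΣQ_i = 0:
0.288·2360·(T − 57) + 1.08·2150·(T − (-33.9)) = 0
(679.68 + 2322) T = 679.68·57 + 2322·(-33.9)
T ≈ -13.32 °C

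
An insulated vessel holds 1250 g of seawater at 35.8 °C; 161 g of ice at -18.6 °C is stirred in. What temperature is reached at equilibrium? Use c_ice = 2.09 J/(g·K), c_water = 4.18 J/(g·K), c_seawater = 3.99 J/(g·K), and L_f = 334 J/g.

Taking heat into each body as positive, Σ m c ΔT = 0:
warm ice to 0 °C: 161×2.09×(0 − (-18.6)) = 6258.7
  melt ice: 161×334 = 53774
  warm the meltwater: 672.98 T
  seawater: 4987.5(T − 35.8)
5660.5 T = 178552 − 60033 = 118520
T ≈ 20.94 °C (positive, so assuming full melt was valid).

T_f ≈ 20.9 °C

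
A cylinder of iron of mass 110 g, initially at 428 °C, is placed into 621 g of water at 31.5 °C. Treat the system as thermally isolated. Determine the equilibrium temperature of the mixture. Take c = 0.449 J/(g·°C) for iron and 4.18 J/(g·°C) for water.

T_f ≈ 38.9 °C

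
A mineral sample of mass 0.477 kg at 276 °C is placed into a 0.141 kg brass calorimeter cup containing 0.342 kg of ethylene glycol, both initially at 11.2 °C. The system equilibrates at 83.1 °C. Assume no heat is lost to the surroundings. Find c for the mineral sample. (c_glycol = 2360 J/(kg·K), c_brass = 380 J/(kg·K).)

c ≈ 673 J/(kg·K)

Setting the total heat transfer to zero:
0.477×c×(83.1 − 276) + 0.342×2360×(83.1 − 11.2) + 0.141×380×(83.1 − 11.2) = 0
-92.01 c = -61884
c = -61884/-92.01 ≈ 672.6 J/(kg·K)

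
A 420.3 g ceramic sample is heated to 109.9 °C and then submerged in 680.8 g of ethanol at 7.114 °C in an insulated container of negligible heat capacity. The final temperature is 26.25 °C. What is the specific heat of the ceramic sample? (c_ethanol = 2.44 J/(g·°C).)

c ≈ 0.904 J/(g·°C)

Heat lost by the ceramic sample = heat gained by the ethanol:
420.3×c×(109.9 − 26.25) = 680.8×2.44×(26.25 − 7.114)
35158 c = 31788  ⇒  c ≈ 0.9041 J/(g·°C)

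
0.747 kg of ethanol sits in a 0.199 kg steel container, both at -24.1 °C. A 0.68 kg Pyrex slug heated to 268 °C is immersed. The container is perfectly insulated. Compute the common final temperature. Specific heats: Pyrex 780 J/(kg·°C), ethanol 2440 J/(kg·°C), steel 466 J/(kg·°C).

T_f ≈ 39.2 °C

T_f is the heat-capacity-weighted average of the initial temperatures:
T_f = (530.4*268 + 1822.7*(-24.1) + 92.73*(-24.1)) / (530.4 + 1822.7 + 92.73)
    = 95986 / 2445.8 ≈ 39.24 °C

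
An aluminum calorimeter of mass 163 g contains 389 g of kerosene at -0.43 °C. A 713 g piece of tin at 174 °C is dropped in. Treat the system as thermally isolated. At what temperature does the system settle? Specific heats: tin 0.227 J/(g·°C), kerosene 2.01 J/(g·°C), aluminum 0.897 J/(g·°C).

Setting the total heat transfer to zero:
713*0.227*(T − 174) + 389*2.01*(T − (-0.43)) + 163*0.897*(T − (-0.43)) = 0
(161.85 + 781.89 + 146.21) T = 161.85*174 + 781.89*(-0.43) + 146.21*(-0.43)
T = 27763/1090 ≈ 25.47 °C

T_f ≈ 25.5 °C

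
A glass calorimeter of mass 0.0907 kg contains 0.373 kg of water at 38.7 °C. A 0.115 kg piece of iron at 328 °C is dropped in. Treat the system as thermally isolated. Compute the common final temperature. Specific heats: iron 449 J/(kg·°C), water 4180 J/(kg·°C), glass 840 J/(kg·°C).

T_f ≈ 47.6 °C

Let T be the final temperature. ΣQ_i = 0:
0.115×449×(T − 328) + 0.373×4180×(T − 38.7) + 0.0907×840×(T − 38.7) = 0
(51.64 + 1559.1 + 76.19) T = 51.64×328 + 1559.1×38.7 + 76.19×38.7
T = 80223 / 1687 = 47.6 °C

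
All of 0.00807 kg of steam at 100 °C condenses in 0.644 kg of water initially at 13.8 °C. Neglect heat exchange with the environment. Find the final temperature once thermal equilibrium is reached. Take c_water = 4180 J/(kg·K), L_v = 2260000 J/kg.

Heat gained plus heat lost sum to zero:
latent heat released on condensation: 0.00807×2260000 = 18238; condensed water 100 °C→T: 33.73(T − 100); original water: 2691.9(T − 13.8)
2725.7 T = 18238 + 3373.3 + 37148 = 58760
T ≈ 21.56 °C, under the boiling point, so the assumption holds.

T_f ≈ 21.6 °C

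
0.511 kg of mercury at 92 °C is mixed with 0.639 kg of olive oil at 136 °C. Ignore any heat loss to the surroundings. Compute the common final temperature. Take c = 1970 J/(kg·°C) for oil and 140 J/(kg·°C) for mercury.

T_f ≈ 133.6 °C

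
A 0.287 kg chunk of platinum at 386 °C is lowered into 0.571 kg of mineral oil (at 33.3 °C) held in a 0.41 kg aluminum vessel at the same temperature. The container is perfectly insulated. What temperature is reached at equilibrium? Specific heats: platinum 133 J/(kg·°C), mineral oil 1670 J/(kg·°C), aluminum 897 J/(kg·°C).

T_f ≈ 43.2 °C

Heat gained plus heat lost sum to zero:
0.287*133*(T − 386) + 0.571*1670*(T − 33.3) + 0.41*897*(T − 33.3) = 0
38.17(T − 386) + 953.57(T − 33.3) + 367.77(T − 33.3) = 0
1359.5 T = 58735
T ≈ 43.20 °C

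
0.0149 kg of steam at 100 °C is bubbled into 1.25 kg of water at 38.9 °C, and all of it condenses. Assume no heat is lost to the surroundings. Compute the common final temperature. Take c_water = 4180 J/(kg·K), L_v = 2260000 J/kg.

T_f ≈ 46.0 °C

Conservation of energy gives ΣQ = 0:
condense steam: −0.0149×2260000 = −33674; condensate cools 100→T: 0.0149×4180×(T − 100) = 62.28(T − 100); original water: 5225(T − 38.9)
5287.3 T = 33674 + 6228.2 + 203252 = 243155
T ≈ 45.99 °C — below 100 °C, confirming all the steam condensed.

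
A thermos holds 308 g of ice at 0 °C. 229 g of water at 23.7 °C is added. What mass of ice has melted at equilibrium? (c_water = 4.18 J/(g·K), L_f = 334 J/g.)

m_melted ≈ 67.9 g

Heat available from the water dropping to 0 °C: 229·4.18·23.7 = 22686 J.
Melting all 308 g of ice would need 308·334 = 102872 J.
Since 22686 < 102872 J, not all the ice melts; equilibrium is at 0 °C.
Mass melted = 22686/334 ≈ 67.92 g.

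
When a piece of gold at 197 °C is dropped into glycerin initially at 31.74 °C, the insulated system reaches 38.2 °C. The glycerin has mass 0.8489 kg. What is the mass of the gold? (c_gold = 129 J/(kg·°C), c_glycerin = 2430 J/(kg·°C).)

Setting the total heat transfer to zero:
m×129×(38.2 − 197) + 0.8489×2430×(38.2 − 31.74) = 0
-20485 m = -13326
m = -13326/-20485 ≈ 0.6505 kg

m ≈ 0.651 kg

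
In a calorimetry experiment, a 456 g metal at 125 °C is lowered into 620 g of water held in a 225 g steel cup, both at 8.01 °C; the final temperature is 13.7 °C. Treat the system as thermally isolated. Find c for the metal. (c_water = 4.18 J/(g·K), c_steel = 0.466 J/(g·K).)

Energy conservation, ΣQ = 0:
456×c×(13.7 − 125) + 620×4.18×(13.7 − 8.01) + 225×0.466×(13.7 − 8.01) = 0
-50753 c = -15343
c = -15343/-50753 ≈ 0.3023 J/(g·K)

c ≈ 0.302 J/(g·K)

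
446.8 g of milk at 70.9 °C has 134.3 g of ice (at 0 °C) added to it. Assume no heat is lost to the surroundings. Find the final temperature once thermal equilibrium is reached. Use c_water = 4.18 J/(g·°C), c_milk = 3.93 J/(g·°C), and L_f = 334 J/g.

T_f ≈ 34.4 °C

Conservation of energy gives ΣQ = 0:
melt ice: 134.3×334 = 44856
  warm the meltwater: 561.37 T
  milk: 1755.9(T − 70.9)
2317.3 T = 124495 − 44856 = 79639
T ≈ 34.37 °C. Since T > 0 °C, the all-ice-melts assumption holds.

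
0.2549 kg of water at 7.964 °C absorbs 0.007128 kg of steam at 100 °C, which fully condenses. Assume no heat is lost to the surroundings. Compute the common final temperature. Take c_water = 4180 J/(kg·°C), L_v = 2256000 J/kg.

Heat gained plus heat lost sum to zero:
steam→water at 100 °C releases m L_v = 0.007128·2256000 = 16081
  condensate cools 100→T: 0.007128·4180·(T − 100) = 29.8(T − 100)
  water warms: 0.2549·4180·(T − 7.964) = 1065.5(T − 7.964)
1095.3 T = 16081 + 2979.5 + 8485.5 = 27546
T ≈ 25.15 °C (< 100 °C, so full condensation is consistent).

T_f ≈ 25.1 °C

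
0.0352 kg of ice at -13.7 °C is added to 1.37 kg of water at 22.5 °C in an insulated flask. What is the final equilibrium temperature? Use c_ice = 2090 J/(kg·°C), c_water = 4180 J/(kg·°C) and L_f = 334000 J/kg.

T_f ≈ 19.8 °C

Energy conservation, ΣQ = 0:
warm ice to 0 °C: 0.0352×2090×(0 − (-13.7)) = 1007.9; latent heat to melt: 0.0352×334000 = 11757; warm the meltwater: 147.14 T; water cools: 1.37×4180×(T − 22.5) = 5726.6(T − 22.5)
5873.7 T = 128849 − 12765 = 116084
T ≈ 19.76 °C. Since T > 0 °C, the all-ice-melts assumption holds.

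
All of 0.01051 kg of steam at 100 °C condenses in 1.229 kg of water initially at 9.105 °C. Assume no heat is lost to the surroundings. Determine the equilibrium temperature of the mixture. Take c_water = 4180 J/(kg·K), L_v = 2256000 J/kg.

Heat gained plus heat lost sum to zero:
steam→water at 100 °C releases m L_v = 0.01051·2256000 = 23711; condensate cools 100→T: 0.01051·4180·(T − 100) = 43.93(T − 100); original water: 5137.2(T − 9.105)
5181.2 T = 23711 + 4393.2 + 46774 = 74878
T ≈ 14.45 °C (< 100 °C, so full condensation is consistent).

T_f ≈ 14.5 °C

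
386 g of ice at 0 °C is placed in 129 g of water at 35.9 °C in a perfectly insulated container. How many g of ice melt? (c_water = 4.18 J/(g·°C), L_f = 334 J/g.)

m_melted ≈ 58 g

Cooling the water to 0 °C releases 129×4.18×35.9 = 19358 J.
To melt every bit of ice: 386×334 = 128924 J.
19358 J < 128924 J, so only part of the ice melts and the system sits at 0 °C.
m_melt = 19358 / L_f = 57.96 g.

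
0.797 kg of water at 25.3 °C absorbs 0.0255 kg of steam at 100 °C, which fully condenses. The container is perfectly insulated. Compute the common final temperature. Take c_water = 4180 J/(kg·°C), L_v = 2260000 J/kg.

T_f ≈ 44.4 °C

Taking heat into each body as positive, Σ m c ΔT = 0:
condense steam: −0.0255·2260000 = −57630; condensate cools 100→T: 0.0255·4180·(T − 100) = 106.59(T − 100); original water: 3331.5(T − 25.3)
3438.1 T = 57630 + 10659 + 84286 = 152575
T ≈ 44.38 °C (< 100 °C, so full condensation is consistent).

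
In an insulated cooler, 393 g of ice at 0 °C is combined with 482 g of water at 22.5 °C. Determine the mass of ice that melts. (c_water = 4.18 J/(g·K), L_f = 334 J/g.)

m_melted ≈ 136 g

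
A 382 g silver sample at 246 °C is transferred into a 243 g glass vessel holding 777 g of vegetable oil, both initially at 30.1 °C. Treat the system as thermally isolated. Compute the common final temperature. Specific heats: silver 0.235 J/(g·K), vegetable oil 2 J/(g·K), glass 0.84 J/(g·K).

With ΣQ=0 the equilibrium temperature is the m·c-weighted mean:
T_f = (89.77·246 + 1554·30.1 + 204.12·30.1) / (89.77 + 1554 + 204.12)
    = 75003 / 1847.9 ≈ 40.59 °C

T_f ≈ 40.6 °C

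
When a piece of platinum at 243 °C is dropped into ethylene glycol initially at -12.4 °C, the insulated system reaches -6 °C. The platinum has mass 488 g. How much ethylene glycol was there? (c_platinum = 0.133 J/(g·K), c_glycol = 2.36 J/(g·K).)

Heat lost by the platinum = heat gained by the glycol:
488·0.133·(243 − -6) = m·2.36·(-6 − (-12.4))
15.1 m = 16161  ⇒  m ≈ 1070 g

m ≈ 1070 g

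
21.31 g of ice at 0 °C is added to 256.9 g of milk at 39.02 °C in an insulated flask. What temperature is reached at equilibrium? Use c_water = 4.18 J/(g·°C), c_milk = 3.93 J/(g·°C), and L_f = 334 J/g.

Setting the total heat transfer to zero:
latent heat to melt: 21.31·334 = 7117.5; meltwater 0→T: 21.31·4.18·T = 89.08 T; milk: 1009.6(T − 39.02)
1098.7 T = 39395 − 7117.5 = 32278
T ≈ 29.38 °C (positive, so assuming full melt was valid).

T_f ≈ 29.4 °C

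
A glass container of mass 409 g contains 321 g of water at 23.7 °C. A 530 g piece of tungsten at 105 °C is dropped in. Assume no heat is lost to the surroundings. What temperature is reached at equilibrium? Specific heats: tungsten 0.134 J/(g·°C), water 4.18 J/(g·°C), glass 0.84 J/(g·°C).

T_f ≈ 27.0 °C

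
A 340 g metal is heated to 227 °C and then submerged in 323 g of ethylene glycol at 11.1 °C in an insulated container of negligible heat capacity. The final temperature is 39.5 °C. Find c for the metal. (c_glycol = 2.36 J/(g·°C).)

c ≈ 0.34 J/(g·°C)

Setting the total heat transfer to zero:
340×c×(39.5 − 227) + 323×2.36×(39.5 − 11.1) = 0
-63750 c = -21649
c = -21649/-63750 ≈ 0.3396 J/(g·°C)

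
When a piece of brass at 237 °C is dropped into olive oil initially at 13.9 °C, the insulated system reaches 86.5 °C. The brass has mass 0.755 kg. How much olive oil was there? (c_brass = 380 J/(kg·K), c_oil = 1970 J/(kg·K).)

Setting the total heat transfer to zero:
0.755×380×(86.5 − 237) + m×1970×(86.5 − 13.9) = 0
143022 m = 43178
m = 43178/143022 ≈ 0.3019 kg

m ≈ 0.302 kg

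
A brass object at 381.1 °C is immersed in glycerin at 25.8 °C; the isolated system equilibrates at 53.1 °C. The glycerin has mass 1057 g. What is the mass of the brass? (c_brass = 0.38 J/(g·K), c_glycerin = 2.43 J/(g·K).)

|Q_brass| = |Q_glycerin|:
m×0.38×(381.1 − 53.1) = 1057×2.43×(53.1 − 25.8)
124.64 m = 70120  ⇒  m ≈ 562.6 g

m ≈ 563 g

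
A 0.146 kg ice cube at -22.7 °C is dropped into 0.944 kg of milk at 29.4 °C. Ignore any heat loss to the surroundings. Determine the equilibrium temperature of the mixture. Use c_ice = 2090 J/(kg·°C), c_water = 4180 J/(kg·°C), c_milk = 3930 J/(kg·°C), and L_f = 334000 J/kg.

Net heat exchanged in the isolated system is zero:
warm ice to 0 °C: 0.146×2090×(0 − (-22.7)) = 6926.7; latent heat to melt: 0.146×334000 = 48764; meltwater 0→T: 0.146×4180×T = 610.28 T; milk cools: 0.944×3930×(T − 29.4) = 3709.9(T − 29.4)
4320.2 T = 109072 − 55691 = 53381
T ≈ 12.36 °C — above 0 °C, consistent with complete melting.

T_f ≈ 12.4 °C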